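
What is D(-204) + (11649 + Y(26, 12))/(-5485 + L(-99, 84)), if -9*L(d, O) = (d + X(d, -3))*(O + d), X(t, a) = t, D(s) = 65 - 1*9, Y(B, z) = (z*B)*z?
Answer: 310247/5815 ≈ 53.353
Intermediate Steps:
Y(B, z) = B*z² (Y(B, z) = (B*z)*z = B*z²)
D(s) = 56 (D(s) = 65 - 9 = 56)
L(d, O) = -2*d*(O + d)/9 (L(d, O) = -(d + d)*(O + d)/9 = -2*d*(O + d)/9)
D(-204) + (11649 + Y(26, 12))/(-5485 + L(-99, 84)) = 56 + (11649 + 26*12²)/(-5485 + (2/9)*(-99)*(-1*84 - 1*(-99))) = 56 + (11649 + 26*144)/(-5485 + (2/9)*(-99)*(-84 + 99)) = 56 + (11649 + 3744)/(-5485 + (2/9)*(-99)*15) = 56 + 15393/(-5485 - 330) = 56 + 15393/(-5815) = 56 + 15393*(-1/5815) = 56 - 15393/5815 = 310247/5815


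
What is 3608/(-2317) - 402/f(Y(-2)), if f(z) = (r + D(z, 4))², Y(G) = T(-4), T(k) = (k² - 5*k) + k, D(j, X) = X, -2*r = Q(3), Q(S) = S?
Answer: -3815936/57925 ≈ -65.877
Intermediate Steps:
r = -3/2 (r = -½*3 = -3/2 ≈ -1.5000)
T(k) = k² - 4*k
Y(G) = 32 (Y(G) = -4*(-4 - 4) = -4*(-8) = 32)
f(z) = 25/4 (f(z) = (-3/2 + 4)² = (5/2)² = 25/4)
3608/(-2317) - 402/f(Y(-2)) = 3608/(-2317) - 402/25/4 = 3608*(-1/2317) - 402*4/25 = -3608/2317 - 1608/25 = -3815936/57925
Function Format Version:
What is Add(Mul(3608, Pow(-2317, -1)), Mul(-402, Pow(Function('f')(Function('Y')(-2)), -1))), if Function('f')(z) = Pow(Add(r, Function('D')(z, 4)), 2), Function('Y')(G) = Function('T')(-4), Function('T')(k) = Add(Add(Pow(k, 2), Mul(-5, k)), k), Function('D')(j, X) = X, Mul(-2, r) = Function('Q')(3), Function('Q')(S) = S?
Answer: Rational(-3815936, 57925) ≈ -65.877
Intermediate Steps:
r = Rational(-3, 2) (r = Mul(Rational(-1, 2), 3) = Rational(-3, 2) ≈ -1.5000)
Function('T')(k) = Add(Pow(k, 2), Mul(-4, k))
Function('Y')(G) = 32 (Function('Y')(G) = Mul(-4, Add(-4, -4)) = Mul(-4, -8) = 32)
Function('f')(z) = Rational(25, 4) (Function('f')(z) = Pow(Add(Rational(-3, 2), 4), 2) = Pow(Rational(5, 2), 2) = Rational(25, 4))
Add(Mul(3608, Pow(-2317, -1)), Mul(-402, Pow(Function('f')(Function('Y')(-2)), -1))) = Add(Mul(3608, Pow(-2317, -1)), Mul(-402, Pow(Rational(25, 4), -1))) = Add(Mul(3608, Rational(-1, 2317)), Mul(-402, Rational(4, 25))) = Add(Rational(-3608, 2317), Rational(-1608, 25)) = Rational(-3815936, 57925)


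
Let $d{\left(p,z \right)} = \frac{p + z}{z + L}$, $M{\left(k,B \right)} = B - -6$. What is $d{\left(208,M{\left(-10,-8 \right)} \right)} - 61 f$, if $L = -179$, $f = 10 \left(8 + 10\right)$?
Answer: $- \frac{1987586}{181} \approx -10981.0$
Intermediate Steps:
$f = 180$ ($f = 10 \cdot 18 = 180$)
$M{\left(k,B \right)} = 6 + B$ ($M{\left(k,B \right)} = B + 6 = 6 + B$)
$d{\left(p,z \right)} = \frac{p + z}{-179 + z}$ ($d{\left(p,z \right)} = \frac{p + z}{z - 179} = \frac{p + z}{-179 + z}$)
$d{\left(208,M{\left(-10,-8 \right)} \right)} - 61 f = \frac{208 + \left(6 - 8\right)}{-179 + \left(6 - 8\right)} - 10980 = \frac{208 - 2}{-179 - 2} - 10980 = \frac{1}{-181} \cdot 206 - 10980 = \left(- \frac{1}{181}\right) 206 - 10980 = - \frac{206}{181} - 10980 = - \frac{1987586}{181}$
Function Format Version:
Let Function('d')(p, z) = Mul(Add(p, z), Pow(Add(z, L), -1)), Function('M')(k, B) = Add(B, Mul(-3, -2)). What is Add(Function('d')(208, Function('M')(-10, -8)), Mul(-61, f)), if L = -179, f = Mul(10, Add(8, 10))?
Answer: Rational(-1987586, 181) ≈ -10981.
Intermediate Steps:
f = 180 (f = Mul(10, 18) = 180)
Function('M')(k, B) = Add(6, B) (Function('M')(k, B) = Add(B, 6) = Add(6, B))
Function('d')(p, z) = Mul(Pow(Add(-179, z), -1), Add(p, z)) (Function('d')(p, z) = Mul(Add(p, z), Pow(Add(z, -179), -1)) = Mul(Add(p, z), Pow(Add(-179, z), -1)) = Mul(Pow(Add(-179, z), -1), Add(p, z)))
Add(Function('d')(208, Function('M')(-10, -8)), Mul(-61, f)) = Add(Mul(Pow(Add(-179, Add(6, -8)), -1), Add(208, Add(6, -8))), Mul(-61, 180)) = Add(Mul(Pow(Add(-179, -2), -1), Add(208, -2)), -10980) = Add(Mul(Pow(-181, -1), 206), -10980) = Add(Mul(Rational(-1, 181), 206), -10980) = Add(Rational(-206, 181), -10980) = Rational(-1987586, 181)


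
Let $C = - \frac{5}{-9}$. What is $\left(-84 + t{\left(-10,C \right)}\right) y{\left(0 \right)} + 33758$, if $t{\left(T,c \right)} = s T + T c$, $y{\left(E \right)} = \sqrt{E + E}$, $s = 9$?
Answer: $33758$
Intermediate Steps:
$y{\left(E \right)} = \sqrt{2} \sqrt{E}$ ($y{\left(E \right)} = \sqrt{2 E} = \sqrt{2} \sqrt{E}$)
$C = \frac{5}{9}$ ($C = \left(-5\right) \left(- \frac{1}{9}\right) = \frac{5}{9} \approx 0.55556$)
$t{\left(T,c \right)} = 9 T + T c$
$\left(-84 + t{\left(-10,C \right)}\right) y{\left(0 \right)} + 33758 = \left(-84 - 10 \left(9 + \frac{5}{9}\right)\right) \sqrt{2} \sqrt{0} + 33758 = \left(-84 - \frac{860}{9}\right) \sqrt{2} \cdot 0 + 33758 = \left(-84 - \frac{860}{9}\right) 0 + 33758 = \left(- \frac{1616}{9}\right) 0 + 33758 = 0 + 33758 = 33758$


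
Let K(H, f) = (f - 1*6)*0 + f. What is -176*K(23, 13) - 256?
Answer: -2544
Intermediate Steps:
K(H, f) = f (K(H, f) = (f - 6)*0 + f = (-6 + f)*0 + f = 0 + f = f)
-176*K(23, 13) - 256 = -176*13 - 256 = -2288 - 256 = -2544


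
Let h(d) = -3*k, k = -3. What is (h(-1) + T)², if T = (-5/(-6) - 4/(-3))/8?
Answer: 198025/2304 ≈ 85.948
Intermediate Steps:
h(d) = 9 (h(d) = -3*(-3) = 9)
T = 13/48 (T = (-5*(-⅙) - 4*(-⅓))*(⅛) = (⅚ + 4/3)*(⅛) = (13/6)*(⅛) = 13/48 ≈ 0.27083)
(h(-1) + T)² = (9 + 13/48)² = (445/48)² = 198025/2304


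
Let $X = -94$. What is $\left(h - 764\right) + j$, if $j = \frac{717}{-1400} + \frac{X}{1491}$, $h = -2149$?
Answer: $- \frac{124118303}{42600} \approx -2913.6$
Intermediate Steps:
$j = - \frac{24503}{42600}$ ($j = \frac{717}{-1400} - \frac{94}{1491} = 717 \left(- \frac{1}{1400}\right) - \frac{94}{1491} = - \frac{717}{1400} - \frac{94}{1491} = - \frac{24503}{42600} \approx -0.57519$)
$\left(h - 764\right) + j = \left(-2149 - 764\right) - \frac{24503}{42600} = -2913 - \frac{24503}{42600} = - \frac{124118303}{42600}$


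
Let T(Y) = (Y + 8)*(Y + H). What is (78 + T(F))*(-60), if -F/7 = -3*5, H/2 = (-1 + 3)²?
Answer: -770820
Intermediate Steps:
H = 8 (H = 2*(-1 + 3)² = 2*2² = 2*4 = 8)
F = 105 (F = -(-21)*5 = -7*(-15) = 105)
T(Y) = (8 + Y)² (T(Y) = (Y + 8)*(Y + 8) = (8 + Y)*(8 + Y) = (8 + Y)²)
(78 + T(F))*(-60) = (78 + (64 + 105² + 16*105))*(-60) = (78 + (64 + 11025 + 1680))*(-60) = (78 + 12769)*(-60) = 12847*(-60) = -770820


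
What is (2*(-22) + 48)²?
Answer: 16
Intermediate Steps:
(2*(-22) + 48)² = (-44 + 48)² = 4² = 16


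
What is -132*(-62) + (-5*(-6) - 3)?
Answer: 8211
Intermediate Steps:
-132*(-62) + (-5*(-6) - 3) = 8184 + (30 - 3) = 8184 + 27 = 8211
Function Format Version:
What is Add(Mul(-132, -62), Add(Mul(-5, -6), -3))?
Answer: 8211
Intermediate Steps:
Add(Mul(-132, -62), Add(Mul(-5, -6), -3)) = Add(8184, Add(30, -3)) = Add(8184, 27) = 8211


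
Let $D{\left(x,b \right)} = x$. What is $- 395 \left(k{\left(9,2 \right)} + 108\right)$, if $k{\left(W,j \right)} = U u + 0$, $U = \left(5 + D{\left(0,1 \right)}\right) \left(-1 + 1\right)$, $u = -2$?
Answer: $-42660$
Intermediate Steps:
$U = 0$ ($U = \left(5 + 0\right) \left(-1 + 1\right) = 5 \cdot 0 = 0$)
$k{\left(W,j \right)} = 0$ ($k{\left(W,j \right)} = 0 \left(-2\right) + 0 = 0 + 0 = 0$)
$- 395 \left(k{\left(9,2 \right)} + 108\right) = - 395 \left(0 + 108\right) = \left(-395\right) 108 = -42660$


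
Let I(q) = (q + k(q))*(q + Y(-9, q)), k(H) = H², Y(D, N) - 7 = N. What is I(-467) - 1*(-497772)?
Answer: -201237822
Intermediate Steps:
Y(D, N) = 7 + N
I(q) = (7 + 2*q)*(q + q²) (I(q) = (q + q²)*(q + (7 + q)) = (q + q²)*(7 + 2*q) = (7 + 2*q)*(q + q²))
I(-467) - 1*(-497772) = -467*(7 + 2*(-467)² + 9*(-467)) - 1*(-497772) = -467*(7 + 2*218089 - 4203) + 497772 = -467*(7 + 436178 - 4203) + 497772 = -467*431982 + 497772 = -201735594 + 497772 = -201237822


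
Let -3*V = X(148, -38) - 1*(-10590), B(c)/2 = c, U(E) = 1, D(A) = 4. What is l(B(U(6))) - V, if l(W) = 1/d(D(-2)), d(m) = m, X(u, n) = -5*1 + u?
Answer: 42935/12 ≈ 3577.9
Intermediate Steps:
X(u, n) = -5 + u
B(c) = 2*c
l(W) = 1/4
V = -10733/3 (V = -((-5 + 148) - 1*(-10590))/3 = -(143 + 10590)/3 = -1/3*10733 = -10733/3 ≈ -3577.7)
l(B(U(6))) - V = 1/4 - 1*(-10733/3) = 1/4 + 10733/3 = 42935/12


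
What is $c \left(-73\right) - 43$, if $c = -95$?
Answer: $6892$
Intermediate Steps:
$c \left(-73\right) - 43 = \left(-95\right) \left(-73\right) - 43 = 6935 - 43 = 6892$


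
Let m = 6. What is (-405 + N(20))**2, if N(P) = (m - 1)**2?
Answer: 144400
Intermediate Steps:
N(P) = 25 (N(P) = (6 - 1)**2 = 5**2 = 25)
(-405 + N(20))**2 = (-405 + 25)**2 = (-380)**2 = 144400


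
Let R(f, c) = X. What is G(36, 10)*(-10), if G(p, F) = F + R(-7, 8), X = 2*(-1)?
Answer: -80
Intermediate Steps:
X = -2
R(f, c) = -2
G(p, F) = -2 + F (G(p, F) = F - 2 = -2 + F)
G(36, 10)*(-10) = (-2 + 10)*(-10) = 8*(-10) = -80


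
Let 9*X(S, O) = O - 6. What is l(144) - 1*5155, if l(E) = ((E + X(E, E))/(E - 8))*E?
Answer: -84767/17 ≈ -4986.3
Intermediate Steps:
X(S, O) = -⅔ + O/9 (X(S, O) = (O - 6)/9 = (-6 + O)/9 = -⅔ + O/9)
l(E) = E*(-⅔ + 10*E/9)/(-8 + E) (l(E) = ((E + (-⅔ + E/9))/(E - 8))*E = ((-⅔ + 10*E/9)/(-8 + E))*E = E*(-⅔ + 10*E/9)/(-8 + E))
l(144) - 1*5155 = (2/9)*144*(-3 + 5*144)/(-8 + 144) - 1*5155 = (2/9)*144*(-3 + 720)/136 - 5155 = (2/9)*144*(1/136)*717 - 5155 = 2868/17 - 5155 = -84767/17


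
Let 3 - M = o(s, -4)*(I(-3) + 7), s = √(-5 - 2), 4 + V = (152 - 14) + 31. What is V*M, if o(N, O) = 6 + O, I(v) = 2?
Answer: -2475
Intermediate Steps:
V = 165 (V = -4 + ((152 - 14) + 31) = -4 + (138 + 31) = -4 + 169 = 165)
s = I*√7 (s = √(-7) = I*√7 ≈ 2.6458*I)
M = -15 (M = 3 - (6 - 4)*(2 + 7) = 3 - 2*9 = 3 - 1*18 = 3 - 18 = -15)
V*M = 165*(-15) = -2475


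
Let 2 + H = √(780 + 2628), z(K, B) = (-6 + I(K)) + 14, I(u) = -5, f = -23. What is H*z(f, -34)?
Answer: -6 + 12*√213 ≈ 169.13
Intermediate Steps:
z(K, B) = 3 (z(K, B) = (-6 - 5) + 14 = -11 + 14 = 3)
H = -2 + 4*√213 (H = -2 + √(780 + 2628) = -2 + √3408 = -2 + 4*√213 ≈ 56.378)
H*z(f, -34) = (-2 + 4*√213)*3 = -6 + 12*√213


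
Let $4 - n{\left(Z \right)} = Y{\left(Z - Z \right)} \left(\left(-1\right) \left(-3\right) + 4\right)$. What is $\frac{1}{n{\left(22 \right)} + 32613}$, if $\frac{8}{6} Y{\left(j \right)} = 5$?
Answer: $\frac{4}{130363} \approx 3.0684 \cdot 10^{-5}$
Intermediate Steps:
$Y{\left(j \right)} = \frac{15}{4}$ ($Y{\left(j \right)} = \frac{3}{4} \cdot 5 = \frac{15}{4}$)
$n{\left(Z \right)} = - \frac{89}{4}$ ($n{\left(Z \right)} = 4 - \frac{15 \left(\left(-1\right) \left(-3\right) + 4\right)}{4} = 4 - \frac{15 \left(3 + 4\right)}{4} = 4 - \frac{15}{4} \cdot 7 = 4 - \frac{105}{4} = - \frac{89}{4}$)
$\frac{1}{n{\left(22 \right)} + 32613} = \frac{1}{- \frac{89}{4} + 32613} = \frac{1}{\frac{130363}{4}} = \frac{4}{130363}$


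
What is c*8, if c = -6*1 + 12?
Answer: 48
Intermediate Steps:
c = 6 (c = -6 + 12 = 6)
c*8 = 6*8 = 48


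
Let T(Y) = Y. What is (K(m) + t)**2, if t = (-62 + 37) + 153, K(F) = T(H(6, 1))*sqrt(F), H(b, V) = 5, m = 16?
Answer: 21904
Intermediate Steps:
K(F) = 5*sqrt(F)
t = 128 (t = -25 + 153 = 128)
(K(m) + t)**2 = (5*sqrt(16) + 128)**2 = (5*4 + 128)**2 = (20 + 128)**2 = 148**2 = 21904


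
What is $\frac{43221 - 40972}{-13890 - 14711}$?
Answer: $- \frac{2249}{28601} \approx -0.078634$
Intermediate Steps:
$\frac{43221 - 40972}{-13890 - 14711} = \frac{2249}{-28601} = 2249 \left(- \frac{1}{28601}\right) = - \frac{2249}{28601}$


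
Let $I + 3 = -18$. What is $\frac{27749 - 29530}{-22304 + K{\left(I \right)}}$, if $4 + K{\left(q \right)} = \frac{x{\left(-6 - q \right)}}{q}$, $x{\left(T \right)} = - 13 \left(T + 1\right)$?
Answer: $\frac{2877}{36020} \approx 0.079872$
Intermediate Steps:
$I = -21$ ($I = -3 - 18 = -21$)
$x{\left(T \right)} = -13 - 13 T$ ($x{\left(T \right)} = - 13 \left(1 + T\right) = -13 - 13 T$)
$K{\left(q \right)} = -4 + \frac{65 + 13 q}{q}$ ($K{\left(q \right)} = -4 + \frac{-13 - 13 \left(-6 - q\right)}{q} = -4 + \frac{-13 + \left(78 + 13 q\right)}{q} = -4 + \frac{65 + 13 q}{q}$)
$\frac{27749 - 29530}{-22304 + K{\left(I \right)}} = \frac{27749 - 29530}{-22304 + \left(9 + \frac{65}{-21}\right)} = - \frac{1781}{-22304 + \left(9 + 65 \left(- \frac{1}{21}\right)\right)} = - \frac{1781}{-22304 + \left(9 - \frac{65}{21}\right)} = - \frac{1781}{-22304 + \frac{124}{21}} = - \frac{1781}{- \frac{468260}{21}} = \left(-1781\right) \left(- \frac{21}{468260}\right) = \frac{2877}{36020}$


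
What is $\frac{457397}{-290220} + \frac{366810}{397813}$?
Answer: $- \frac{75502874561}{115453288860} \approx -0.65397$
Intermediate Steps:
$\frac{457397}{-290220} + \frac{366810}{397813} = 457397 \left(- \frac{1}{290220}\right) + 366810 \cdot \frac{1}{397813} = - \frac{457397}{290220} + \frac{366810}{397813} = - \frac{75502874561}{115453288860}$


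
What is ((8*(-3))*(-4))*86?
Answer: 8256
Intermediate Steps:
((8*(-3))*(-4))*86 = -24*(-4)*86 = 96*86 = 8256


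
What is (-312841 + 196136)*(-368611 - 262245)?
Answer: 73624049480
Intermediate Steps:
(-312841 + 196136)*(-368611 - 262245) = -116705*(-630856) = 73624049480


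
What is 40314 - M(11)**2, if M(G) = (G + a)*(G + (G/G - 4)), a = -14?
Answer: 39738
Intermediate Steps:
M(G) = (-14 + G)*(-3 + G) (M(G) = (G - 14)*(G + (G/G - 4)) = (-14 + G)*(G + (1 - 4)) = (-14 + G)*(G - 3) = (-14 + G)*(-3 + G))
40314 - M(11)**2 = 40314 - (42 + 11**2 - 17*11)**2 = 40314 - (42 + 121 - 187)**2 = 40314 - 1*(-24)**2 = 40314 - 1*576 = 40314 - 576 = 39738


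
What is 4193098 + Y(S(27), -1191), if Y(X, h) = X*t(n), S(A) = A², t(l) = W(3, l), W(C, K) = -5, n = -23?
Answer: 4189453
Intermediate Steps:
t(l) = -5
Y(X, h) = -5*X (Y(X, h) = X*(-5) = -5*X)
4193098 + Y(S(27), -1191) = 4193098 - 5*27² = 4193098 - 5*729 = 4193098 - 3645 = 4189453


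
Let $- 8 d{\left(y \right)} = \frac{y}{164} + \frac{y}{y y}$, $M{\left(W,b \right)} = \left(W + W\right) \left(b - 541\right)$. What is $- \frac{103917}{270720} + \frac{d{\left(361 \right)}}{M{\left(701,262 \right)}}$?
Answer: $- \frac{237048636397}{617549819520} \approx -0.38385$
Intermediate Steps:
$M{\left(W,b \right)} = 2 W \left(-541 + b\right)$
$d{\left(y \right)} = - \frac{1}{8 y} - \frac{y}{1312}$ ($d{\left(y \right)} = - \frac{\frac{y}{164} + \frac{y}{y y}}{8} = - \frac{y \frac{1}{164} + \frac{y}{y^{2}}}{8} = - \frac{\frac{y}{164} + \frac{y}{y^{2}}}{8} = - \frac{\frac{y}{164} + \frac{1}{y}}{8} = - \frac{\frac{1}{y} + \frac{y}{164}}{8} = - \frac{1}{8 y} - \frac{y}{1312}$)
$- \frac{103917}{270720} + \frac{d{\left(361 \right)}}{M{\left(701,262 \right)}} = - \frac{103917}{270720} + \frac{\frac{1}{1312} \cdot \frac{1}{361} \left(-164 - 361^{2}\right)}{2 \cdot 701 \left(-541 + 262\right)} = \left(-103917\right) \frac{1}{270720} + \frac{\frac{1}{1312} \cdot \frac{1}{361} \left(-164 - 130321\right)}{2 \cdot 701 \left(-279\right)} = - \frac{737}{1920} + \frac{\frac{1}{1312} \cdot \frac{1}{361} \left(-164 - 130321\right)}{-391158} = - \frac{737}{1920} + \frac{1}{1312} \cdot \frac{1}{361} \left(-130485\right) \left(- \frac{1}{391158}\right) = - \frac{737}{1920} - - \frac{43495}{61754981952} = - \frac{737}{1920} + \frac{43495}{61754981952} = - \frac{237048636397}{617549819520}$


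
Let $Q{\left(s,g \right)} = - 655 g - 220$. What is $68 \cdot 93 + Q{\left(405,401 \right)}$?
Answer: $-256551$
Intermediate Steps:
$Q{\left(s,g \right)} = -220 - 655 g$
$68 \cdot 93 + Q{\left(405,401 \right)} = 68 \cdot 93 - 262875 = 6324 - 262875 = -256551$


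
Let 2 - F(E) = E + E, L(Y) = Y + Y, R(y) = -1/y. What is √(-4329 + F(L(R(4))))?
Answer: I*√4326 ≈ 65.772*I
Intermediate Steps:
L(Y) = 2*Y
F(E) = 2 - 2*E (F(E) = 2 - (E + E) = 2 - 2*E)
√(-4329 + F(L(R(4)))) = √(-4329 + (2 - 4*(-1/4))) = √(-4329 + (2 - 4*(-1*¼))) = √(-4329 + (2 - 4*(-1)/4)) = √(-4329 + (2 - 2*(-½))) = √(-4329 + (2 + 1)) = √(-4329 + 3) = √(-4326) = I*√4326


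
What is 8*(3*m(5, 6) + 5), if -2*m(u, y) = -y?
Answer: 112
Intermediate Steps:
m(u, y) = y/2 (m(u, y) = -(-1)*y/2 = y/2)
8*(3*m(5, 6) + 5) = 8*(3*((½)*6) + 5) = 8*(3*3 + 5) = 8*(9 + 5) = 8*14 = 112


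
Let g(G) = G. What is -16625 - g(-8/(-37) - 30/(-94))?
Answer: -28911806/1739 ≈ -16626.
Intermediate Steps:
-16625 - g(-8/(-37) - 30/(-94)) = -16625 - (-8/(-37) - 30/(-94)) = -16625 - (-8*(-1/37) - 30*(-1/94)) = -16625 - (8/37 + 15/47) = -16625 - 1*931/1739 = -16625 - 931/1739 = -28911806/1739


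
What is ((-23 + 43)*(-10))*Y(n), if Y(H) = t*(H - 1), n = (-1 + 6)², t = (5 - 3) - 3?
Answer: 4800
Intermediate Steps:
t = -1 (t = 2 - 3 = -1)
n = 25 (n = 5² = 25)
Y(H) = 1 - H (Y(H) = -(H - 1) = -(-1 + H) = 1 - H)
((-23 + 43)*(-10))*Y(n) = ((-23 + 43)*(-10))*(1 - 1*25) = (20*(-10))*(1 - 25) = -200*(-24) = 4800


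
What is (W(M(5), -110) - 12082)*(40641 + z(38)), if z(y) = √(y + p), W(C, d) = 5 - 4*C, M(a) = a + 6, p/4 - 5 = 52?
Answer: -492609561 - 12121*√266 ≈ -4.9281e+8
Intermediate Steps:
p = 228 (p = 20 + 4*52 = 20 + 208 = 228)
M(a) = 6 + a
z(y) = √(228 + y) (z(y) = √(y + 228) = √(228 + y))
(W(M(5), -110) - 12082)*(40641 + z(38)) = ((5 - 4*(6 + 5)) - 12082)*(40641 + √(228 + 38)) = ((5 - 4*11) - 12082)*(40641 + √266) = ((5 - 44) - 12082)*(40641 + √266) = (-39 - 12082)*(40641 + √266) = -12121*(40641 + √266) = -492609561 - 12121*√266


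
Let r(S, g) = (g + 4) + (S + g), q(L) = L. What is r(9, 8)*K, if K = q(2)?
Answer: 58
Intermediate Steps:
K = 2
r(S, g) = 4 + S + 2*g (r(S, g) = (4 + g) + (S + g) = 4 + S + 2*g)
r(9, 8)*K = (4 + 9 + 2*8)*2 = (4 + 9 + 16)*2 = 29*2 = 58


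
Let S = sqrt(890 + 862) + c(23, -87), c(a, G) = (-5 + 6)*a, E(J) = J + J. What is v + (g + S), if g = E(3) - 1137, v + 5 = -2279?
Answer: -3392 + 2*sqrt(438) ≈ -3350.1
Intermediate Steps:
v = -2284 (v = -5 - 2279 = -2284)
E(J) = 2*J
g = -1131 (g = 2*3 - 1137 = 6 - 1137 = -1131)
c(a, G) = a (c(a, G) = 1*a = a)
S = 23 + 2*sqrt(438) (S = sqrt(890 + 862) + 23 = sqrt(1752) + 23 = 2*sqrt(438) + 23 = 23 + 2*sqrt(438) ≈ 64.857)
v + (g + S) = -2284 + (-1131 + (23 + 2*sqrt(438))) = -2284 + (-1108 + 2*sqrt(438)) = -3392 + 2*sqrt(438)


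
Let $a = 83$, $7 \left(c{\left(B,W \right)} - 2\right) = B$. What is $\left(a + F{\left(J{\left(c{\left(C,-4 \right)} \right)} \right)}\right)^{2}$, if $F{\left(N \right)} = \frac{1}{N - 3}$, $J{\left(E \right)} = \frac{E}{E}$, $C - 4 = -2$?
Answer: $\frac{27225}{4} \approx 6806.3$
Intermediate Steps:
$C = 2$ ($C = 4 - 2 = 2$)
$c{\left(B,W \right)} = 2 + \frac{B}{7}$
$J{\left(E \right)} = 1$
$F{\left(N \right)} = \frac{1}{-3 + N}$
$\left(a + F{\left(J{\left(c{\left(C,-4 \right)} \right)} \right)}\right)^{2} = \left(83 + \frac{1}{-3 + 1}\right)^{2} = \left(83 + \frac{1}{-2}\right)^{2} = \left(83 - \frac{1}{2}\right)^{2} = \left(\frac{165}{2}\right)^{2} = \frac{27225}{4}$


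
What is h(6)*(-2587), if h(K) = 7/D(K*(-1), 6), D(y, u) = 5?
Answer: -18109/5 ≈ -3621.8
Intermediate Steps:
h(K) = 7/5
h(6)*(-2587) = (7/5)*(-2587) = -18109/5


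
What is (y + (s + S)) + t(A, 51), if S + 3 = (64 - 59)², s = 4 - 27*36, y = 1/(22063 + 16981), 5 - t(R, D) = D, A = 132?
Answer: -38731647/39044 ≈ -992.00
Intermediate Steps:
t(R, D) = 5 - D
y = 1/39044 ≈ 2.5612e-5
s = -968 (s = 4 - 972 = -968)
S = 22 (S = -3 + (64 - 59)² = -3 + 5² = -3 + 25 = 22)
(y + (s + S)) + t(A, 51) = (1/39044 + (-968 + 22)) + (5 - 1*51) = (1/39044 - 946) + (5 - 51) = -36935623/39044 - 46 = -38731647/39044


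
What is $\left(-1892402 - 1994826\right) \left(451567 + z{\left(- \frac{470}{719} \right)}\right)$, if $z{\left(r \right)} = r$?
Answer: $- \frac{1262090427235284}{719} \approx -1.7553 \cdot 10^{12}$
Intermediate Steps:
$\left(-1892402 - 1994826\right) \left(451567 + z{\left(- \frac{470}{719} \right)}\right) = \left(-1892402 - 1994826\right) \left(451567 - \frac{470}{719}\right) = - 3887228 \left(451567 - \frac{470}{719}\right) = \left(-3887228\right) \frac{324676203}{719} = - \frac{1262090427235284}{719}$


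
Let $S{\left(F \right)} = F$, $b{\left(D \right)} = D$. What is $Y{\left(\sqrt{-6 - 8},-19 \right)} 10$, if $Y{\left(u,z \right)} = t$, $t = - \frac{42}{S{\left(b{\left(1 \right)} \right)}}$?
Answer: $-420$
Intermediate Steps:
$t = -42$ ($t = - \frac{42}{1} = \left(-42\right) 1 = -42$)
$Y{\left(u,z \right)} = -42$
$Y{\left(\sqrt{-6 - 8},-19 \right)} 10 = \left(-42\right) 10 = -420$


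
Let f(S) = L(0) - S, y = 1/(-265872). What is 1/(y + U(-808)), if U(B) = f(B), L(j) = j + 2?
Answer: 265872/215356319 ≈ 0.0012346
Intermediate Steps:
L(j) = 2 + j
y = -1/265872 ≈ -3.7612e-6
f(S) = 2 - S (f(S) = (2 + 0) - S = 2 - S)
U(B) = 2 - B
1/(y + U(-808)) = 1/(-1/265872 + (2 - 1*(-808))) = 1/(-1/265872 + (2 + 808)) = 1/(-1/265872 + 810) = 1/(215356319/265872) = 265872/215356319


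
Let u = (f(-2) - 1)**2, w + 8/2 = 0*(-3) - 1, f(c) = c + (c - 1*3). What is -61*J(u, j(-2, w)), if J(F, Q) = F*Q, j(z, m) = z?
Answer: 7808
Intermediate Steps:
f(c) = -3 + 2*c (f(c) = c + (c - 3) = c + (-3 + c) = -3 + 2*c)
w = -5 (w = -4 + (0*(-3) - 1) = -4 + (0 - 1) = -4 - 1 = -5)
u = 64 (u = ((-3 + 2*(-2)) - 1)**2 = ((-3 - 4) - 1)**2 = (-7 - 1)**2 = (-8)**2 = 64)
-61*J(u, j(-2, w)) = -3904*(-2) = -61*(-128) = 7808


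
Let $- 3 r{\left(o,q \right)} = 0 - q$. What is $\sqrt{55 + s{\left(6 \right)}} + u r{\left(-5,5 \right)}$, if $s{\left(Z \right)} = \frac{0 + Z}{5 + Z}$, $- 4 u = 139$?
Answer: $- \frac{695}{12} + \frac{\sqrt{6721}}{11} \approx -50.464$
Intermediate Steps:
$u = - \frac{139}{4}$ ($u = \left(- \frac{1}{4}\right) 139 = - \frac{139}{4} \approx -34.75$)
$r{\left(o,q \right)} = \frac{q}{3}$ ($r{\left(o,q \right)} = - \frac{0 - q}{3} = - \frac{\left(-1\right) q}{3} = \frac{q}{3}$)
$s{\left(Z \right)} = \frac{Z}{5 + Z}$
$\sqrt{55 + s{\left(6 \right)}} + u r{\left(-5,5 \right)} = \sqrt{55 + \frac{6}{5 + 6}} - \frac{139 \cdot \frac{1}{3} \cdot 5}{4} = \sqrt{55 + \frac{6}{11}} - \frac{695}{12} = \sqrt{\frac{611}{11}} - \frac{695}{12} = \frac{\sqrt{6721}}{11} - \frac{695}{12} = - \frac{695}{12} + \frac{\sqrt{6721}}{11}$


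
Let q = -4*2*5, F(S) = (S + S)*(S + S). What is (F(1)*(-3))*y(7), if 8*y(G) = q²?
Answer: -2400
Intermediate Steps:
F(S) = 4*S² (F(S) = (2*S)*(2*S) = 4*S²)
q = -40 (q = -8*5 = -40)
y(G) = 200 (y(G) = (⅛)*(-40)² = (⅛)*1600 = 200)
(F(1)*(-3))*y(7) = ((4*1²)*(-3))*200 = ((4*1)*(-3))*200 = (4*(-3))*200 = -12*200 = -2400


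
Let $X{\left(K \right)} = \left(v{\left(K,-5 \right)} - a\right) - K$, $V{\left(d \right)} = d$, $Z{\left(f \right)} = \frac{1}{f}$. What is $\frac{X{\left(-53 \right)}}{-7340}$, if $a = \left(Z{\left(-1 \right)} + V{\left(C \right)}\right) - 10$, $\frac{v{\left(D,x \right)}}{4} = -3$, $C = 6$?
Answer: $- \frac{23}{3670} \approx -0.006267$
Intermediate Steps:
$v{\left(D,x \right)} = -12$ ($v{\left(D,x \right)} = 4 \left(-3\right) = -12$)
$a = -5$ ($a = \left(\frac{1}{-1} + 6\right) - 10 = \left(-1 + 6\right) - 10 = 5 - 10 = -5$)
$X{\left(K \right)} = -7 - K$ ($X{\left(K \right)} = \left(-12 - -5\right) - K = \left(-12 + 5\right) - K = -7 - K$)
$\frac{X{\left(-53 \right)}}{-7340} = \frac{-7 - -53}{-7340} = \left(-7 + 53\right) \left(- \frac{1}{7340}\right) = 46 \left(- \frac{1}{7340}\right) = - \frac{23}{3670}$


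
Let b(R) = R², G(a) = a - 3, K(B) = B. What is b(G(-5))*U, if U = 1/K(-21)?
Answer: -64/21 ≈ -3.0476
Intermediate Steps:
G(a) = -3 + a
U = -1/21 (U = 1/(-21) = -1/21 ≈ -0.047619)
b(G(-5))*U = (-3 - 5)²*(-1/21) = (-8)²*(-1/21) = 64*(-1/21) = -64/21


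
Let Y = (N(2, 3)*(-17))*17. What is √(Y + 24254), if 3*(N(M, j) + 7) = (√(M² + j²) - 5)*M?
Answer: √(245163 - 1734*√13)/3 ≈ 162.93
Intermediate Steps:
N(M, j) = -7 + M*(-5 + √(M² + j²))/3 (N(M, j) = -7 + ((√(M² + j²) - 5)*M)/3 = -7 + ((-5 + √(M² + j²))*M)/3 = -7 + (M*(-5 + √(M² + j²)))/3 = -7 + M*(-5 + √(M² + j²))/3)
Y = 8959/3 - 578*√13/3 (Y = ((-7 - 5/3*2 + (⅓)*2*√(2² + 3²))*(-17))*17 = ((-7 - 10/3 + (⅓)*2*√(4 + 9))*(-17))*17 = ((-7 - 10/3 + (⅓)*2*√13)*(-17))*17 = ((-7 - 10/3 + 2*√13/3)*(-17))*17 = ((-31/3 + 2*√13/3)*(-17))*17 = (527/3 - 34*√13/3)*17 = 8959/3 - 578*√13/3 ≈ 2291.7)
√(Y + 24254) = √((8959/3 - 578*√13/3) + 24254) = √(81721/3 - 578*√13/3)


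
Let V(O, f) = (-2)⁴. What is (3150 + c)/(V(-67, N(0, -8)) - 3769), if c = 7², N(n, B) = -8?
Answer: -3199/3753 ≈ -0.85238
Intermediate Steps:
V(O, f) = 16
c = 49
(3150 + c)/(V(-67, N(0, -8)) - 3769) = (3150 + 49)/(16 - 3769) = 3199/(-3753) = 3199*(-1/3753) = -3199/3753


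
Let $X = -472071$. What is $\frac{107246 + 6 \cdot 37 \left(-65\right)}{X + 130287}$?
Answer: $- \frac{11602}{42723} \approx -0.27156$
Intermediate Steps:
$\frac{107246 + 6 \cdot 37 \left(-65\right)}{X + 130287} = \frac{107246 + 6 \cdot 37 \left(-65\right)}{-472071 + 130287} = \frac{107246 + 222 \left(-65\right)}{-341784} = \left(107246 - 14430\right) \left(- \frac{1}{341784}\right) = 92816 \left(- \frac{1}{341784}\right) = - \frac{11602}{42723}$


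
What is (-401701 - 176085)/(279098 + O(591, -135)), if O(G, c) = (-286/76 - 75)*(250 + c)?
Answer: -21955868/10261529 ≈ -2.1396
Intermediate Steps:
O(G, c) = -374125/19 - 2993*c/38 (O(G, c) = (-286*1/76 - 75)*(250 + c) = (-143/38 - 75)*(250 + c) = -2993*(250 + c)/38 = -374125/19 - 2993*c/38)
(-401701 - 176085)/(279098 + O(591, -135)) = (-401701 - 176085)/(279098 + (-374125/19 - 2993/38*(-135))) = -577786/(279098 + (-374125/19 + 404055/38)) = -577786/(279098 - 344195/38) = -577786/10261529/38 = -577786*38/10261529 = -21955868/10261529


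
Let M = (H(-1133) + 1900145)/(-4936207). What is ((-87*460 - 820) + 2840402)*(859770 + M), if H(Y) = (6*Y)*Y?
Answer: 11881321783337331382/4936207 ≈ 2.4070e+12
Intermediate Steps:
H(Y) = 6*Y²
M = -9602279/4936207 (M = (6*(-1133)² + 1900145)/(-4936207) = (6*1283689 + 1900145)*(-1/4936207) = (7702134 + 1900145)*(-1/4936207) = 9602279*(-1/4936207) = -9602279/4936207 ≈ -1.9453)
((-87*460 - 820) + 2840402)*(859770 + M) = ((-87*460 - 820) + 2840402)*(859770 - 9602279/4936207) = ((-40020 - 820) + 2840402)*(4243993090111/4936207) = (-40840 + 2840402)*(4243993090111/4936207) = 2799562*(4243993090111/4936207) = 11881321783337331382/4936207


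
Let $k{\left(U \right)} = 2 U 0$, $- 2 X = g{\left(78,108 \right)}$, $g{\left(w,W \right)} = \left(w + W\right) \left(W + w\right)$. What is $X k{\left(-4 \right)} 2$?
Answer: $0$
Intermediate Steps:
$g{\left(w,W \right)} = \left(W + w\right)^{2}$ ($g{\left(w,W \right)} = \left(W + w\right) \left(W + w\right) = \left(W + w\right)^{2}$)
$X = -17298$ ($X = - \frac{\left(108 + 78\right)^{2}}{2} = - \frac{186^{2}}{2} = \left(- \frac{1}{2}\right) 34596 = -17298$)
$k{\left(U \right)} = 0$
$X k{\left(-4 \right)} 2 = - 17298 \cdot 0 \cdot 2 = \left(-17298\right) 0 = 0$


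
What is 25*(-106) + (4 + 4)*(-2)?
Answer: -2666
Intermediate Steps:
25*(-106) + (4 + 4)*(-2) = -2650 + 8*(-2) = -2650 - 16 = -2666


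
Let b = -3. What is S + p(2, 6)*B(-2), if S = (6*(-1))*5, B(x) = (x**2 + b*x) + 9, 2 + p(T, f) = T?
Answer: -30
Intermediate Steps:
p(T, f) = -2 + T
B(x) = 9 + x**2 - 3*x (B(x) = (x**2 - 3*x) + 9 = 9 + x**2 - 3*x)
S = -30 (S = -6*5 = -30)
S + p(2, 6)*B(-2) = -30 + (-2 + 2)*(9 + (-2)**2 - 3*(-2)) = -30 + 0*(9 + 4 + 6) = -30 + 0*19 = -30 + 0 = -30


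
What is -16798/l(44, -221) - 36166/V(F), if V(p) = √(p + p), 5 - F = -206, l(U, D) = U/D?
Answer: 1856179/22 - 18083*√422/211 ≈ 82611.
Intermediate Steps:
F = 211 (F = 5 - 1*(-206) = 5 + 206 = 211)
V(p) = √2*√p (V(p) = √(2*p) = √2*√p)
-16798/l(44, -221) - 36166/V(F) = -16798/(44/(-221)) - 36166*√422/422 = -16798/(44*(-1/221)) - 36166*√422/422 = -16798/(-44/221) - 18083*√422/211 = -16798*(-221/44) - 18083*√422/211 = 1856179/22 - 18083*√422/211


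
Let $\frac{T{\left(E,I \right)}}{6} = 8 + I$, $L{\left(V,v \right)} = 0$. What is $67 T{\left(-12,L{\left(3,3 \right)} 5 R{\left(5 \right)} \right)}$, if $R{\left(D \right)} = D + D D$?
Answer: $3216$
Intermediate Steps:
$R{\left(D \right)} = D + D^{2}$
$T{\left(E,I \right)} = 48 + 6 I$ ($T{\left(E,I \right)} = 6 \left(8 + I\right) = 48 + 6 I$)
$67 T{\left(-12,L{\left(3,3 \right)} 5 R{\left(5 \right)} \right)} = 67 \left(48 + 6 \cdot 0 \cdot 5 \cdot 5 \left(1 + 5\right)\right) = 67 \left(48 + 6 \cdot 0 \cdot 5 \cdot 6\right) = 67 \left(48 + 6 \cdot 0 \cdot 30\right) = 67 \left(48 + 6 \cdot 0\right) = 67 \left(48 + 0\right) = 67 \cdot 48 = 3216$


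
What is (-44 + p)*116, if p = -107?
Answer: -17516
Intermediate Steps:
(-44 + p)*116 = (-44 - 107)*116 = -151*116 = -17516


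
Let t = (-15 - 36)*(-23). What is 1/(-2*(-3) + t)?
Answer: 1/1179 ≈ 0.00084818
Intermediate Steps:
t = 1173 (t = -51*(-23) = 1173)
1/(-2*(-3) + t) = 1/(-2*(-3) + 1173) = 1/(6 + 1173) = 1/1179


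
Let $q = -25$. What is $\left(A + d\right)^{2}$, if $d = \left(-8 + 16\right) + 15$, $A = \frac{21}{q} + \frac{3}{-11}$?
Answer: $\frac{36228361}{75625} \approx 479.05$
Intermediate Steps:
$A = - \frac{306}{275}$ ($A = \frac{21}{-25} + \frac{3}{-11} = 21 \left(- \frac{1}{25}\right) + 3 \left(- \frac{1}{11}\right) = - \frac{21}{25} - \frac{3}{11} = - \frac{306}{275} \approx -1.1127$)
$d = 23$ ($d = 8 + 15 = 23$)
$\left(A + d\right)^{2} = \left(- \frac{306}{275} + 23\right)^{2} = \left(\frac{6019}{275}\right)^{2} = \frac{36228361}{75625}$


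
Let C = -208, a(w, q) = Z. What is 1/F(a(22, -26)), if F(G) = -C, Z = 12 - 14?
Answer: 1/208 ≈ 0.0048077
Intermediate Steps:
Z = -2
a(w, q) = -2
F(G) = 208 (F(G) = -1*(-208) = 208)
1/F(a(22, -26)) = 1/208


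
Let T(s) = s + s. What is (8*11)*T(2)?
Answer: 352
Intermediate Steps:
T(s) = 2*s
(8*11)*T(2) = (8*11)*(2*2) = 88*4 = 352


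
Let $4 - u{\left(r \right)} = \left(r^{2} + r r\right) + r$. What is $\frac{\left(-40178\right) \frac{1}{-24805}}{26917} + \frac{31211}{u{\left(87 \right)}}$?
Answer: $- \frac{20838229860697}{10162699211885} \approx -2.0505$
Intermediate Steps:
$u{\left(r \right)} = 4 - r - 2 r^{2}$ ($u{\left(r \right)} = 4 - \left(\left(r^{2} + r r\right) + r\right) = 4 - \left(\left(r^{2} + r^{2}\right) + r\right) = 4 - \left(2 r^{2} + r\right) = 4 - \left(r + 2 r^{2}\right) = 4 - r - 2 r^{2}$)
$\frac{\left(-40178\right) \frac{1}{-24805}}{26917} + \frac{31211}{u{\left(87 \right)}} = \frac{\left(-40178\right) \frac{1}{-24805}}{26917} + \frac{31211}{4 - 87 - 2 \cdot 87^{2}} = \left(-40178\right) \left(- \frac{1}{24805}\right) \frac{1}{26917} + \frac{31211}{4 - 87 - 15138} = \frac{40178}{24805} \cdot \frac{1}{26917} + \frac{31211}{4 - 87 - 15138} = \frac{40178}{667676185} + \frac{31211}{-15221} = \frac{40178}{667676185} + 31211 \left(- \frac{1}{15221}\right) = \frac{40178}{667676185} - \frac{31211}{15221} = - \frac{20838229860697}{10162699211885}$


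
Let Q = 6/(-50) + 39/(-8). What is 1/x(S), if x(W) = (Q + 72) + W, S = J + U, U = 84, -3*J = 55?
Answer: 600/79603 ≈ 0.0075374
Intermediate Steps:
J = -55/3 (J = -⅓*55 = -55/3 ≈ -18.333)
Q = -999/200 (Q = 6*(-1/50) + 39*(-⅛) = -3/25 - 39/8 = -999/200 ≈ -4.9950)
S = 197/3 (S = -55/3 + 84 = 197/3 ≈ 65.667)
x(W) = 13401/200 + W (x(W) = (-999/200 + 72) + W = 13401/200 + W)
1/x(S) = 1/(13401/200 + 197/3) = 1/(79603/600) = 600/79603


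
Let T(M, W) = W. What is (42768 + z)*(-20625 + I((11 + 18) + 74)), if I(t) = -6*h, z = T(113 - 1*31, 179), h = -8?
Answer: -883720419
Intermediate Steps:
z = 179
I(t) = 48 (I(t) = -6*(-8) = 48)
(42768 + z)*(-20625 + I((11 + 18) + 74)) = (42768 + 179)*(-20625 + 48) = 42947*(-20577) = -883720419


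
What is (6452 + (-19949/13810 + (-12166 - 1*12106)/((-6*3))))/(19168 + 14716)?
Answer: 969337699/4211442360 ≈ 0.23017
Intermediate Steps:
(6452 + (-19949/13810 + (-12166 - 1*12106)/((-6*3))))/(19168 + 14716) = (6452 + (-19949*1/13810 + (-12166 - 12106)/(-18)))/33884 = (6452 + (-19949/13810 - 24272*(-1/18)))*(1/33884) = (6452 + (-19949/13810 + 12136/9))*(1/33884) = (6452 + 167418619/124290)*(1/33884) = (969337699/124290)*(1/33884) = 969337699/4211442360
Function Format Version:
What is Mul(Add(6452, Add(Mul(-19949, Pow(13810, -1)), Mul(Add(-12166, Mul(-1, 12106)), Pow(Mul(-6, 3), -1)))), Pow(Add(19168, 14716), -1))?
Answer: Rational(969337699, 4211442360) ≈ 0.23017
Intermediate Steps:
Mul(Add(6452, Add(Mul(-19949, Pow(13810, -1)), Mul(Add(-12166, Mul(-1, 12106)), Pow(Mul(-6, 3), -1)))), Pow(Add(19168, 14716), -1)) = Mul(Add(6452, Add(Mul(-19949, Rational(1, 13810)), Mul(Add(-12166, -12106), Pow(-18, -1)))), Pow(33884, -1)) = Mul(Add(6452, Add(Rational(-19949, 13810), Mul(-24272, Rational(-1, 18)))), Rational(1, 33884)) = Mul(Add(6452, Add(Rational(-19949, 13810), Rational(12136, 9))), Rational(1, 33884)) = Mul(Add(6452, Rational(167418619, 124290)), Rational(1, 33884)) = Mul(Rational(969337699, 124290), Rational(1, 33884)) = Rational(969337699, 4211442360)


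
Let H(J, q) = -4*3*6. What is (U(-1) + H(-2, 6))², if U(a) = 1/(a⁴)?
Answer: 5041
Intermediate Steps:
H(J, q) = -72 (H(J, q) = -12*6 = -72)
U(a) = a⁻⁴
(U(-1) + H(-2, 6))² = ((-1)⁻⁴ - 72)² = (1 - 72)² = (-71)² = 5041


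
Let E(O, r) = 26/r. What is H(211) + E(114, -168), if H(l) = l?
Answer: 17711/84 ≈ 210.85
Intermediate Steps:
H(211) + E(114, -168) = 211 + 26/(-168) = 211 + 26*(-1/168) = 211 - 13/84 = 17711/84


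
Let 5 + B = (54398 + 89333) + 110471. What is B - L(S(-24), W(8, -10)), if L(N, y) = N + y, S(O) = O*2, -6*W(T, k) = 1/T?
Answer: 12203761/48 ≈ 2.5425e+5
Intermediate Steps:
W(T, k) = -1/(6*T)
S(O) = 2*O
B = 254197 (B = -5 + ((54398 + 89333) + 110471) = -5 + (143731 + 110471) = -5 + 254202 = 254197)
B - L(S(-24), W(8, -10)) = 254197 - (2*(-24) - ⅙/8) = 254197 - (-48 - ⅙*⅛) = 254197 - (-48 - 1/48) = 254197 - 1*(-2305/48) = 254197 + 2305/48 = 12203761/48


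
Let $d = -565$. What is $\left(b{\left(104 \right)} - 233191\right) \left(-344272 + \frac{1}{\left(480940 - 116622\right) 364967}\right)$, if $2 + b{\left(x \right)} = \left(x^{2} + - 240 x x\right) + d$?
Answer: $\frac{64515998512484881460721}{66482023753} \approx 9.7043 \cdot 10^{11}$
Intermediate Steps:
$b{\left(x \right)} = -567 - 239 x^{2}$ ($b{\left(x \right)} = -2 - \left(565 - x^{2} - - 240 x x\right) = -2 + \left(\left(x^{2} - 240 x^{2}\right) - 565\right) = -2 - \left(565 + 239 x^{2}\right) = -567 - 239 x^{2}$)
$\left(b{\left(104 \right)} - 233191\right) \left(-344272 + \frac{1}{\left(480940 - 116622\right) 364967}\right) = \left(\left(-567 - 239 \cdot 104^{2}\right) - 233191\right) \left(-344272 + \frac{1}{\left(480940 - 116622\right) 364967}\right) = \left(\left(-567 - 2585024\right) - 233191\right) \left(-344272 + \frac{1}{364318} \cdot \frac{1}{364967}\right) = \left(-2585591 - 233191\right) \left(-344272 + \frac{1}{132964047506}\right) = \left(-2818782\right) \left(- \frac{45775798562985631}{132964047506}\right) = \frac{64515998512484881460721}{66482023753}$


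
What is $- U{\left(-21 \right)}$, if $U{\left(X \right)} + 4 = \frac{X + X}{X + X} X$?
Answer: $25$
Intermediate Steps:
$U{\left(X \right)} = -4 + X$ ($U{\left(X \right)} = -4 + \frac{X + X}{X + X} X = -4 + \frac{2 X}{2 X} X = -4 + 2 X \frac{1}{2 X} X = -4 + 1 X = -4 + X$)
$- U{\left(-21 \right)} = - (-4 - 21) = \left(-1\right) \left(-25\right) = 25$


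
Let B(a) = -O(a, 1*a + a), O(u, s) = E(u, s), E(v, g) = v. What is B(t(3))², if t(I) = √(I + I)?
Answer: 6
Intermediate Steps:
O(u, s) = u
t(I) = √2*√I (t(I) = √(2*I) = √2*√I)
B(a) = -a
B(t(3))² = (-√2*√3)² = (-√6)² = 6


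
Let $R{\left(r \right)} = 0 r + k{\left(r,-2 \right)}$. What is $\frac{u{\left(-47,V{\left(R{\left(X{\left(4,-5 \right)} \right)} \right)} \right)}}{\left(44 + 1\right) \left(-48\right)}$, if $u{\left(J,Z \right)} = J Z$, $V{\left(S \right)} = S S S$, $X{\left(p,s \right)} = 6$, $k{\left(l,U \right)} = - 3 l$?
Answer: $- \frac{1269}{10} \approx -126.9$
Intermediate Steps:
$R{\left(r \right)} = - 3 r$ ($R{\left(r \right)} = 0 r - 3 r = 0 - 3 r = - 3 r$)
$V{\left(S \right)} = S^{3}$ ($V{\left(S \right)} = S^{2} S = S^{3}$)
$\frac{u{\left(-47,V{\left(R{\left(X{\left(4,-5 \right)} \right)} \right)} \right)}}{\left(44 + 1\right) \left(-48\right)} = \frac{\left(-47\right) \left(\left(-3\right) 6\right)^{3}}{\left(44 + 1\right) \left(-48\right)} = \frac{\left(-47\right) \left(-18\right)^{3}}{45 \left(-48\right)} = \frac{\left(-47\right) \left(-5832\right)}{-2160} = 274104 \left(- \frac{1}{2160}\right) = - \frac{1269}{10}$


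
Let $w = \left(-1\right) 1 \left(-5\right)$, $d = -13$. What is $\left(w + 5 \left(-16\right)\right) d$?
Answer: $975$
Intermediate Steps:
$w = 5$ ($w = \left(-1\right) \left(-5\right) = 5$)
$\left(w + 5 \left(-16\right)\right) d = \left(5 + 5 \left(-16\right)\right) \left(-13\right) = \left(5 - 80\right) \left(-13\right) = \left(-75\right) \left(-13\right) = 975$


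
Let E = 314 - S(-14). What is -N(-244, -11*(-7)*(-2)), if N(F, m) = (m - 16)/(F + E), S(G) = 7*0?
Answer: 17/7 ≈ 2.4286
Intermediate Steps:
S(G) = 0
E = 314 (E = 314 - 1*0 = 314 + 0 = 314)
N(F, m) = (-16 + m)/(314 + F) (N(F, m) = (m - 16)/(F + 314) = (-16 + m)/(314 + F))
-N(-244, -11*(-7)*(-2)) = -(-16 - 11*(-7)*(-2))/(314 - 244) = -(-16 - (-77)*(-2))/70 = -(-16 - 1*154)/70 = -(-16 - 154)/70 = -(-170)/70 = -1*(-17/7) = 17/7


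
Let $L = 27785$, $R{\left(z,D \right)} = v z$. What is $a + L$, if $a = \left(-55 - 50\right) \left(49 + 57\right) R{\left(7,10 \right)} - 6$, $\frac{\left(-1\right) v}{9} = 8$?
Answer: $5637299$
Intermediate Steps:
$v = -72$ ($v = \left(-9\right) 8 = -72$)
$R{\left(z,D \right)} = - 72 z$
$a = 5609514$ ($a = \left(-55 - 50\right) \left(49 + 57\right) \left(\left(-72\right) 7\right) - 6 = \left(-105\right) 106 \left(-504\right) - 6 = \left(-11130\right) \left(-504\right) - 6 = 5609520 - 6 = 5609514$)
$a + L = 5609514 + 27785 = 5637299$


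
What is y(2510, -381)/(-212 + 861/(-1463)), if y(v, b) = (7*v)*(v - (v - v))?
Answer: -9217046300/44431 ≈ -2.0745e+5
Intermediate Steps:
y(v, b) = 7*v² (y(v, b) = (7*v)*(v - 1*0) = (7*v)*(v + 0) = (7*v)*v = 7*v²)
y(2510, -381)/(-212 + 861/(-1463)) = (7*2510²)/(-212 + 861/(-1463)) = (7*6300100)/(-212 - 1/1463*861) = 44100700/(-212 - 123/209) = 44100700/(-44431/209) = 44100700*(-209/44431) = -9217046300/44431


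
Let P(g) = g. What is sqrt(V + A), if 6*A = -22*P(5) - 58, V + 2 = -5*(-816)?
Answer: 45*sqrt(2) ≈ 63.640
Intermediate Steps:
V = 4078 (V = -2 - 5*(-816) = -2 + 4080 = 4078)
A = -28 (A = (-22*5 - 58)/6 = (-110 - 58)/6 = (1/6)*(-168) = -28)
sqrt(V + A) = sqrt(4078 - 28) = sqrt(4050) = 45*sqrt(2)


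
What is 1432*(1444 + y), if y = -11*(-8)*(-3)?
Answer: 1689760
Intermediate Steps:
y = -264 (y = 88*(-3) = -264)
1432*(1444 + y) = 1432*(1444 - 264) = 1432*1180 = 1689760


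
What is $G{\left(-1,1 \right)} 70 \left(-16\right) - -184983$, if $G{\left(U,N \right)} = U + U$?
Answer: $187223$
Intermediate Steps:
$G{\left(U,N \right)} = 2 U$
$G{\left(-1,1 \right)} 70 \left(-16\right) - -184983 = 2 \left(-1\right) 70 \left(-16\right) - -184983 = \left(-2\right) 70 \left(-16\right) + 184983 = \left(-140\right) \left(-16\right) + 184983 = 2240 + 184983 = 187223$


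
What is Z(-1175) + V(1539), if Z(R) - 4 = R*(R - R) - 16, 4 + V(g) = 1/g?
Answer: -24623/1539 ≈ -15.999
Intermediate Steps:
V(g) = -4 + 1/g
Z(R) = -12 (Z(R) = 4 + (R*(R - R) - 16) = 4 + (R*0 - 16) = 4 + (0 - 16) = 4 - 16 = -12)
Z(-1175) + V(1539) = -12 + (-4 + 1/1539) = -12 - 6155/1539 = -24623/1539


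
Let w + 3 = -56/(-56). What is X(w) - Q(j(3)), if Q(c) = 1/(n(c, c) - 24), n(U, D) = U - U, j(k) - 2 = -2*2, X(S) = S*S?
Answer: 97/24 ≈ 4.0417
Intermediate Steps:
w = -2 (w = -3 - 56/(-56) = -3 - 56*(-1/56) = -3 + 1 = -2)
X(S) = S²
j(k) = -2 (j(k) = 2 - 2*2 = 2 - 4 = -2)
n(U, D) = 0
Q(c) = -1/24 (Q(c) = 1/(0 - 24) = 1/(-24) = -1/24)
X(w) - Q(j(3)) = (-2)² - 1*(-1/24) = 4 + 1/24 = 97/24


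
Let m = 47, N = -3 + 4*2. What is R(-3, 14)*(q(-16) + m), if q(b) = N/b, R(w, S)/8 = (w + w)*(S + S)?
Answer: -62748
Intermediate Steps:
N = 5 (N = -3 + 8 = 5)
R(w, S) = 32*S*w (R(w, S) = 8*((w + w)*(S + S)) = 8*((2*w)*(2*S)) = 8*(4*S*w) = 32*S*w)
q(b) = 5/b
R(-3, 14)*(q(-16) + m) = (32*14*(-3))*(5/(-16) + 47) = -1344*(5*(-1/16) + 47) = -1344*(-5/16 + 47) = -1344*747/16 = -62748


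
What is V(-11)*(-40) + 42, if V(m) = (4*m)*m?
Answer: -19318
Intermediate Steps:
V(m) = 4*m**2
V(-11)*(-40) + 42 = (4*(-11)**2)*(-40) + 42 = (4*121)*(-40) + 42 = 484*(-40) + 42 = -19360 + 42 = -19318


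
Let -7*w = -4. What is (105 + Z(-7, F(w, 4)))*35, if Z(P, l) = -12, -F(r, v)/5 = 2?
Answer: 3255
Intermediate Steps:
w = 4/7 (w = -1/7*(-4) = 4/7 ≈ 0.57143)
F(r, v) = -10 (F(r, v) = -5*2 = -10)
(105 + Z(-7, F(w, 4)))*35 = (105 - 12)*35 = 93*35 = 3255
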